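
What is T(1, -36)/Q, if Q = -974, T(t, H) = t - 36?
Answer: 35/974 ≈ 0.035934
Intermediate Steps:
T(t, H) = -36 + t
T(1, -36)/Q = (-36 + 1)/(-974) = -35*(-1/974) = 35/974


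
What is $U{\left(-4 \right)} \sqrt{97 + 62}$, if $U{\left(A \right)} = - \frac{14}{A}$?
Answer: $\frac{7 \sqrt{159}}{2} \approx 44.133$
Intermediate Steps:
$U{\left(-4 \right)} \sqrt{97 + 62} = - \frac{14}{-4} \sqrt{97 + 62} = \left(-14\right) \left(- \frac{1}{4}\right) \sqrt{159} = \frac{7 \sqrt{159}}{2}$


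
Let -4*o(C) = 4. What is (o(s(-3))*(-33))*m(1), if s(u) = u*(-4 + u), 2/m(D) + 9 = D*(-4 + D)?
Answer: -11/2 ≈ -5.5000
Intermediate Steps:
m(D) = 2/(-9 + D*(-4 + D))
o(C) = -1 (o(C) = -¼*4 = -1)
(o(s(-3))*(-33))*m(1) = (-1*(-33))*(2/(-9 + 1² - 4*1)) = 33*(2/(-9 + 1 - 4)) = 33*(2/(-12)) = 33*(2*(-1/12)) = 33*(-⅙) = -11/2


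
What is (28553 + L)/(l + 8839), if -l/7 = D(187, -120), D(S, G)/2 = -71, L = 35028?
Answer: 63581/9833 ≈ 6.4661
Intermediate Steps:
D(S, G) = -142 (D(S, G) = 2*(-71) = -142)
l = 994 (l = -7*(-142) = 994)
(28553 + L)/(l + 8839) = (28553 + 35028)/(994 + 8839) = 63581/9833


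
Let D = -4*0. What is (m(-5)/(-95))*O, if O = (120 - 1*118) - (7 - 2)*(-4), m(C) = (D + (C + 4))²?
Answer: -22/95 ≈ -0.23158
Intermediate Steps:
D = 0
m(C) = (4 + C)² (m(C) = (0 + (C + 4))² = (0 + (4 + C))² = (4 + C)²)
O = 22 (O = (120 - 118) - 5*(-4) = 2 - 1*(-20) = 2 + 20 = 22)
(m(-5)/(-95))*O = ((4 - 5)²/(-95))*22 = ((-1)²*(-1/95))*22 = (1*(-1/95))*22 = -1/95*22 = -22/95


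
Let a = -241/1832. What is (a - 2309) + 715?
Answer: -2920449/1832 ≈ -1594.1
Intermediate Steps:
a = -241/1832 (a = -241*1/1832 = -241/1832 ≈ -0.13155)
(a - 2309) + 715 = (-241/1832 - 2309) + 715 = -4230329/1832 + 715 = -2920449/1832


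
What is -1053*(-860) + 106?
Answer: 905686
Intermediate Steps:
-1053*(-860) + 106 = 905580 + 106 = 905686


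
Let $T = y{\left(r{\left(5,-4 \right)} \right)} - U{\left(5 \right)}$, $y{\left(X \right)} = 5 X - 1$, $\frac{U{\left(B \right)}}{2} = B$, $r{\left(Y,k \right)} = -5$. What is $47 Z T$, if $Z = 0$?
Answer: $0$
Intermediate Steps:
$U{\left(B \right)} = 2 B$
$y{\left(X \right)} = -1 + 5 X$
$T = -36$ ($T = \left(-1 + 5 \left(-5\right)\right) - 2 \cdot 5 = \left(-1 - 25\right) - 10 = -26 - 10 = -36$)
$47 Z T = 47 \cdot 0 \left(-36\right) = 0 \left(-36\right) = 0$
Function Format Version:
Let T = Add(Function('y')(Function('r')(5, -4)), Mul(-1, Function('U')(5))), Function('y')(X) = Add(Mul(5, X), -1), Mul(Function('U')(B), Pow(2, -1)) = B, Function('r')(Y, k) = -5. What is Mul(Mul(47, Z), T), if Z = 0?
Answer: 0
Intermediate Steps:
Function('U')(B) = Mul(2, B)
Function('y')(X) = Add(-1, Mul(5, X))
T = -36 (T = Add(Add(-1, Mul(5, -5)), Mul(-1, Mul(2, 5))) = Add(Add(-1, -25), Mul(-1, 10)) = Add(-26, -10) = -36)
Mul(Mul(47, Z), T) = Mul(Mul(47, 0), -36) = Mul(0, -36) = 0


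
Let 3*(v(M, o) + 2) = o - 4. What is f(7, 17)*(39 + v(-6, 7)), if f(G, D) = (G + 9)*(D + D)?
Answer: 20672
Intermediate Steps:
v(M, o) = -10/3 + o/3 (v(M, o) = -2 + (o - 4)/3 = -2 + (-4 + o)/3 = -2 + (-4/3 + o/3) = -10/3 + o/3)
f(G, D) = 2*D*(9 + G) (f(G, D) = (9 + G)*(2*D) = 2*D*(9 + G))
f(7, 17)*(39 + v(-6, 7)) = (2*17*(9 + 7))*(39 + (-10/3 + (⅓)*7)) = (2*17*16)*(39 + (-10/3 + 7/3)) = 544*(39 - 1) = 544*38 = 20672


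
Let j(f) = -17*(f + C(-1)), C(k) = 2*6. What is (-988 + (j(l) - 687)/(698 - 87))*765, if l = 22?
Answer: -462773745/611 ≈ -7.5740e+5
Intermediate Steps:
C(k) = 12
j(f) = -204 - 17*f (j(f) = -17*(f + 12) = -17*(12 + f) = -204 - 17*f)
(-988 + (j(l) - 687)/(698 - 87))*765 = (-988 + ((-204 - 17*22) - 687)/(698 - 87))*765 = (-988 + ((-204 - 374) - 687)/611)*765 = (-988 + (-578 - 687)*(1/611))*765 = (-988 - 1265*1/611)*765 = (-988 - 1265/611)*765 = -604933/611*765 = -462773745/611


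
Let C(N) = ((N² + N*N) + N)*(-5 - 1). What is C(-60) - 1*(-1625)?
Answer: -41215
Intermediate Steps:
C(N) = -12*N² - 6*N (C(N) = ((N² + N²) + N)*(-6) = (2*N² + N)*(-6) = (N + 2*N²)*(-6) = -12*N² - 6*N)
C(-60) - 1*(-1625) = -6*(-60)*(1 + 2*(-60)) - 1*(-1625) = -6*(-60)*(1 - 120) + 1625 = -6*(-60)*(-119) + 1625 = -42840 + 1625 = -41215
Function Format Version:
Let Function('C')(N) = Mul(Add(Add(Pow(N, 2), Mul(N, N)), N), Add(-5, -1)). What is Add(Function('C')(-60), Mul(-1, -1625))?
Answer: -41215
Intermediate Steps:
Function('C')(N) = Add(Mul(-12, Pow(N, 2)), Mul(-6, N)) (Function('C')(N) = Mul(Add(Add(Pow(N, 2), Pow(N, 2)), N), -6) = Mul(Add(Mul(2, Pow(N, 2)), N), -6) = Mul(Add(N, Mul(2, Pow(N, 2))), -6) = Add(Mul(-12, Pow(N, 2)), Mul(-6, N)))
Add(Function('C')(-60), Mul(-1, -1625)) = Add(Mul(-6, -60, Add(1, Mul(2, -60))), Mul(-1, -1625)) = Add(Mul(-6, -60, Add(1, -120)), 1625) = Add(Mul(-6, -60, -119), 1625) = Add(-42840, 1625) = -41215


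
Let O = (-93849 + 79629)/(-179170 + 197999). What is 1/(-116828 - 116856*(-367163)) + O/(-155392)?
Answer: 76255038177013/15690031546705950016 ≈ 4.8601e-6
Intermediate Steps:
O = -14220/18829 ≈ -0.75522
1/(-116828 - 116856*(-367163)) + O/(-155392) = 1/(-116828 - 116856*(-367163)) - 14220/18829/(-155392) = -1/367163/(-233684) - 14220/18829*(-1/155392) = -1/233684*(-1/367163) + 3555/731468992 = 1/85800118492 + 3555/731468992 = 76255038177013/15690031546705950016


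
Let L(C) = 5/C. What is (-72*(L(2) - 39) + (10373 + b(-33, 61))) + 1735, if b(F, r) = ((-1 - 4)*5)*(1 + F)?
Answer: 15536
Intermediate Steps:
b(F, r) = -25 - 25*F (b(F, r) = (-5*5)*(1 + F) = -25*(1 + F) = -25 - 25*F)
(-72*(L(2) - 39) + (10373 + b(-33, 61))) + 1735 = (-72*(5/2 - 39) + (10373 + (-25 - 25*(-33)))) + 1735 = (-72*(5*(½) - 39) + (10373 + (-25 + 825))) + 1735 = (-72*(5/2 - 39) + (10373 + 800)) + 1735 = (-72*(-73/2) + 11173) + 1735 = (2628 + 11173) + 1735 = 13801 + 1735 = 15536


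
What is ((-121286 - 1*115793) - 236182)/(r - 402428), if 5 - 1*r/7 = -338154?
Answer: -473261/1964685 ≈ -0.24088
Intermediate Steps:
r = 2367113 (r = 35 - 7*(-338154) = 35 + 2367078 = 2367113)
((-121286 - 1*115793) - 236182)/(r - 402428) = ((-121286 - 1*115793) - 236182)/(2367113 - 402428) = ((-121286 - 115793) - 236182)/1964685 = (-237079 - 236182)*(1/1964685) = -473261*1/1964685 = -473261/1964685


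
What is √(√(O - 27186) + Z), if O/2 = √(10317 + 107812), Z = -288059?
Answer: √(-288059 + √2*√(-13593 + √118129)) ≈ 0.152 + 536.71*I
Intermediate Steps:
O = 2*√118129 (O = 2*√(10317 + 107812) = 2*√118129 ≈ 687.40)
√(√(O - 27186) + Z) = √(√(2*√118129 - 27186) - 288059) = √(√(-27186 + 2*√118129) - 288059) = √(-288059 + √(-27186 + 2*√118129))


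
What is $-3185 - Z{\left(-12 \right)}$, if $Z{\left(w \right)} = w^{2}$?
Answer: $-3329$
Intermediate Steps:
$-3185 - Z{\left(-12 \right)} = -3185 - \left(-12\right)^{2} = -3185 - 144 = -3329$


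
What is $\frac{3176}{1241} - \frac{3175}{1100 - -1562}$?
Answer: $\frac{4514337}{3303542} \approx 1.3665$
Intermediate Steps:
$\frac{3176}{1241} - \frac{3175}{1100 - -1562} = 3176 \cdot \frac{1}{1241} - \frac{3175}{1100 + 1562} = \frac{3176}{1241} - \frac{3175}{2662} = \frac{4514337}{3303542}$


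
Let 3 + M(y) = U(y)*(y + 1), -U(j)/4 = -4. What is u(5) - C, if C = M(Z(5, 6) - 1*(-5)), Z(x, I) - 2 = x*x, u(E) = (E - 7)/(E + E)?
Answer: -2626/5 ≈ -525.20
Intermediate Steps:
u(E) = (-7 + E)/(2*E) (u(E) = (-7 + E)/((2*E)) = (-7 + E)*(1/(2*E)) = (-7 + E)/(2*E))
Z(x, I) = 2 + x² (Z(x, I) = 2 + x*x = 2 + x²)
U(j) = 16 (U(j) = -4*(-4) = 16)
M(y) = 13 + 16*y (M(y) = -3 + 16*(y + 1) = -3 + 16*(1 + y) = -3 + (16 + 16*y) = 13 + 16*y)
C = 525 (C = 13 + 16*((2 + 5²) - 1*(-5)) = 13 + 16*((2 + 25) + 5) = 13 + 16*(27 + 5) = 13 + 16*32 = 13 + 512 = 525)
u(5) - C = (½)*(-7 + 5)/5 - 1*525 = (½)*(⅕)*(-2) - 525 = -⅕ - 525 = -2626/5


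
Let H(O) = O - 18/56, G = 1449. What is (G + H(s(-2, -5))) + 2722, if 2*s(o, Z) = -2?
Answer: 116751/28 ≈ 4169.7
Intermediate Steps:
s(o, Z) = -1 (s(o, Z) = (1/2)*(-2) = -1)
H(O) = -9/28 + O (H(O) = O - 18*1/56 = O - 9/28 = -9/28 + O)
(G + H(s(-2, -5))) + 2722 = (1449 + (-9/28 - 1)) + 2722 = (1449 - 37/28) + 2722 = 40535/28 + 2722 = 116751/28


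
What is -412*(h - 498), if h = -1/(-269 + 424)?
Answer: 31802692/155 ≈ 2.0518e+5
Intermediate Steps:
h = -1/155 ≈ -0.0064516
-412*(h - 498) = -412*(-1/155 - 498) = -412*(-77191/155) = 31802692/155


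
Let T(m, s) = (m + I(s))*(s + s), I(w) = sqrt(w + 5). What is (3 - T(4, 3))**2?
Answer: 729 + 504*sqrt(2) ≈ 1441.8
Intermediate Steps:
I(w) = sqrt(5 + w)
T(m, s) = 2*s*(m + sqrt(5 + s)) (T(m, s) = (m + sqrt(5 + s))*(s + s) = (m + sqrt(5 + s))*(2*s) = 2*s*(m + sqrt(5 + s)))
(3 - T(4, 3))**2 = (3 - 2*3*(4 + sqrt(5 + 3)))**2 = (3 - 2*3*(4 + sqrt(8)))**2 = (3 - 2*3*(4 + 2*sqrt(2)))**2 = (3 - (24 + 12*sqrt(2)))**2 = (3 + (-24 - 12*sqrt(2)))**2 = (-21 - 12*sqrt(2))**2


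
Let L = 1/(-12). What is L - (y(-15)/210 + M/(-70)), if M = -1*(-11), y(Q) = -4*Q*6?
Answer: -689/420 ≈ -1.6405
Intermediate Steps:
y(Q) = -24*Q
M = 11
L = -1/12 ≈ -0.083333
L - (y(-15)/210 + M/(-70)) = -1/12 - (-24*(-15)/210 + 11/(-70)) = -1/12 - (360*(1/210) + 11*(-1/70)) = -1/12 - (12/7 - 11/70) = -1/12 - 1*109/70 = -1/12 - 109/70 = -689/420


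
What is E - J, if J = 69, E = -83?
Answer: -152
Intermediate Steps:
E - J = -83 - 1*69 = -83 - 69 = -152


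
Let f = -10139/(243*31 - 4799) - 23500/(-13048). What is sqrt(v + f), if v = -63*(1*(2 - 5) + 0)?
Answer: sqrt(930039642968597)/2229577 ≈ 13.678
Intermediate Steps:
v = 189 (v = -63*(1*(-3) + 0) = -63*(-3 + 0) = -63*(-3) = 189)
f = -4252792/2229577 (f = -10139/(7533 - 4799) - 23500*(-1/13048) = -10139/2734 + 5875/3262 = -4252792/2229577 ≈ -1.9074)
sqrt(v + f) = sqrt(189 - 4252792/2229577) = sqrt(417137261/2229577) = sqrt(930039642968597)/2229577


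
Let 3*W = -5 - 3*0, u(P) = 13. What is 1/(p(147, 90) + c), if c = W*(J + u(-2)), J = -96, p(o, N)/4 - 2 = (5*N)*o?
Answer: 3/794239 ≈ 3.7772e-6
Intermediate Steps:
p(o, N) = 8 + 20*N*o (p(o, N) = 8 + 4*((5*N)*o) = 8 + 4*(5*N*o) = 8 + 20*N*o)
W = -5/3 (W = (-5 - 3*0)/3 = (-5 + 0)/3 = (⅓)*(-5) = -5/3 ≈ -1.6667)
c = 415/3 (c = -5*(-96 + 13)/3 = -5/3*(-83) = 415/3 ≈ 138.33)
1/(p(147, 90) + c) = 1/((8 + 20*90*147) + 415/3) = 1/((8 + 264600) + 415/3) = 1/(264608 + 415/3) = 1/(794239/3) = 3/794239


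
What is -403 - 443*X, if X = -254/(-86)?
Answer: -73590/43 ≈ -1711.4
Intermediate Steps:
X = 127/43 (X = -254*(-1/86) = 127/43 ≈ 2.9535)
-403 - 443*X = -403 - 443*127/43 = -403 - 56261/43 = -73590/43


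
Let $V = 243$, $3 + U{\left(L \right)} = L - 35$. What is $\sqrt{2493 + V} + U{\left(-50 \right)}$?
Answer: $-88 + 12 \sqrt{19} \approx -35.693$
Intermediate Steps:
$U{\left(L \right)} = -38 + L$ ($U{\left(L \right)} = -3 + \left(L - 35\right) = -3 + \left(-35 + L\right) = -38 + L$)
$\sqrt{2493 + V} + U{\left(-50 \right)} = \sqrt{2493 + 243} - 88 = \sqrt{2736} - 88 = 12 \sqrt{19} - 88 = -88 + 12 \sqrt{19}$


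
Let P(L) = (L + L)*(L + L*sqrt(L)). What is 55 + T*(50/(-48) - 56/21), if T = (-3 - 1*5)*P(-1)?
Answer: 343/3 + 178*I/3 ≈ 114.33 + 59.333*I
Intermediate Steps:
P(L) = 2*L*(L + L**(3/2)) (P(L) = (2*L)*(L + L**(3/2)) = 2*L*(L + L**(3/2)))
T = -16 - 16*I (T = (-3 - 1*5)*(2*(-1)**2 + 2*(-1)**(5/2)) = (-3 - 5)*(2*1 + 2*I) = -8*(2 + 2*I) = -16 - 16*I ≈ -16.0 - 16.0*I)
55 + T*(50/(-48) - 56/21) = 55 + (-16 - 16*I)*(50/(-48) - 56/21) = 55 + (-16 - 16*I)*(50*(-1/48) - 56*1/21) = 55 + (-16 - 16*I)*(-25/24 - 8/3) = 55 + (-16 - 16*I)*(-89/24) = 55 + (178/3 + 178*I/3) = 343/3 + 178*I/3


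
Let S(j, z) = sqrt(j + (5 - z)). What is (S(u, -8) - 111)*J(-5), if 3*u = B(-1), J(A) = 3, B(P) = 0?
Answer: -333 + 3*sqrt(13) ≈ -322.18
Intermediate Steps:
u = 0 (u = (1/3)*0 = 0)
S(j, z) = sqrt(5 + j - z)
(S(u, -8) - 111)*J(-5) = (sqrt(5 + 0 - 1*(-8)) - 111)*3 = (sqrt(5 + 0 + 8) - 111)*3 = (sqrt(13) - 111)*3 = (-111 + sqrt(13))*3 = -333 + 3*sqrt(13)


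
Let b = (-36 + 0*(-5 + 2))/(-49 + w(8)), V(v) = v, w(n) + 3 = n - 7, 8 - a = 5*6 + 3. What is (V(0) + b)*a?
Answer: -300/17 ≈ -17.647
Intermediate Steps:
a = -25 (a = 8 - (5*6 + 3) = 8 - (30 + 3) = 8 - 1*33 = 8 - 33 = -25)
w(n) = -10 + n (w(n) = -3 + (n - 7) = -3 + (-7 + n) = -10 + n)
b = 12/17 (b = (-36 + 0*(-5 + 2))/(-49 + (-10 + 8)) = (-36 + 0*(-3))/(-49 - 2) = (-36 + 0)/(-51) = -36*(-1/51) = 12/17 ≈ 0.70588)
(V(0) + b)*a = (0 + 12/17)*(-25) = (12/17)*(-25) = -300/17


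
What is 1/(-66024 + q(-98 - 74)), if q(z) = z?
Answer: -1/66196 ≈ -1.5107e-5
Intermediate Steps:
1/(-66024 + q(-98 - 74)) = 1/(-66024 + (-98 - 74)) = 1/(-66024 - 172) = 1/(-66196) = -1/66196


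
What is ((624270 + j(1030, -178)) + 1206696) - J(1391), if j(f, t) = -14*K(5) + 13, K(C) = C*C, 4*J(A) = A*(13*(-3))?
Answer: 7376765/4 ≈ 1.8442e+6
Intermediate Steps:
J(A) = -39*A/4 (J(A) = (A*(13*(-3)))/4 = (A*(-39))/4 = (-39*A)/4 = -39*A/4)
K(C) = C²
j(f, t) = -337 (j(f, t) = -14*5² + 13 = -14*25 + 13 = -350 + 13 = -337)
((624270 + j(1030, -178)) + 1206696) - J(1391) = ((624270 - 337) + 1206696) - (-39)*1391/4 = (623933 + 1206696) - 1*(-54249/4) = 1830629 + 54249/4 = 7376765/4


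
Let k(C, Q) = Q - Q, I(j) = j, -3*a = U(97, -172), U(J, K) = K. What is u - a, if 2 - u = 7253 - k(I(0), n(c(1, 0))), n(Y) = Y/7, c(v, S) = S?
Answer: -21925/3 ≈ -7308.3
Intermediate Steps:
a = 172/3 (a = -1/3*(-172) = 172/3 ≈ 57.333)
n(Y) = Y/7 (n(Y) = Y*(1/7) = Y/7)
k(C, Q) = 0
u = -7251 (u = 2 - (7253 - 1*0) = 2 - (7253 + 0) = 2 - 1*7253 = 2 - 7253 = -7251)
u - a = -7251 - 1*172/3 = -7251 - 172/3 = -21925/3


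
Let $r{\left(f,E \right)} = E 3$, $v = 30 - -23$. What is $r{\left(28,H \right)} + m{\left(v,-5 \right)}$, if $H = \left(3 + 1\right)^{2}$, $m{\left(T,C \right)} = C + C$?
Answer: $38$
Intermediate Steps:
$v = 53$ ($v = 30 + 23 = 53$)
$m{\left(T,C \right)} = 2 C$
$H = 16$ ($H = 4^{2} = 16$)
$r{\left(f,E \right)} = 3 E$
$r{\left(28,H \right)} + m{\left(v,-5 \right)} = 3 \cdot 16 + 2 \left(-5\right) = 48 - 10 = 38$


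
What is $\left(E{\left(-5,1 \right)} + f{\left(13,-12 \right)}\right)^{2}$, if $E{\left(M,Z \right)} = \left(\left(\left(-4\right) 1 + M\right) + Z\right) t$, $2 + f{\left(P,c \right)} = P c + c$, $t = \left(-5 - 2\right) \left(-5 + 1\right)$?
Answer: $155236$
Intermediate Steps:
$t = 28$ ($t = \left(-7\right) \left(-4\right) = 28$)
$f{\left(P,c \right)} = -2 + c + P c$ ($f{\left(P,c \right)} = -2 + \left(P c + c\right) = -2 + \left(c + P c\right) = -2 + c + P c$)
$E{\left(M,Z \right)} = -112 + 28 M + 28 Z$ ($E{\left(M,Z \right)} = \left(\left(\left(-4\right) 1 + M\right) + Z\right) 28 = \left(\left(-4 + M\right) + Z\right) 28 = \left(-4 + M + Z\right) 28 = -112 + 28 M + 28 Z$)
$\left(E{\left(-5,1 \right)} + f{\left(13,-12 \right)}\right)^{2} = \left(\left(-112 + 28 \left(-5\right) + 28 \cdot 1\right) - 170\right)^{2} = \left(\left(-112 - 140 + 28\right) - 170\right)^{2} = \left(-224 - 170\right)^{2} = \left(-394\right)^{2} = 155236$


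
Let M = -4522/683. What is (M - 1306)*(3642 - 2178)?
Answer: -1312505280/683 ≈ -1.9217e+6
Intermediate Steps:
M = -4522/683 (M = -4522*1/683 = -4522/683 ≈ -6.6208)
(M - 1306)*(3642 - 2178) = (-4522/683 - 1306)*(3642 - 2178) = -896520/683*1464 = -1312505280/683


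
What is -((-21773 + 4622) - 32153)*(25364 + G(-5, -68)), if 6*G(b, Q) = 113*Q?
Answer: 3562214000/3 ≈ 1.1874e+9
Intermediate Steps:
G(b, Q) = 113*Q/6 (G(b, Q) = (113*Q)/6 = 113*Q/6)
-((-21773 + 4622) - 32153)*(25364 + G(-5, -68)) = -((-21773 + 4622) - 32153)*(25364 + (113/6)*(-68)) = -(-17151 - 32153)*(25364 - 3842/3) = -(-49304)*72250/3 = -1*(-3562214000/3) = 3562214000/3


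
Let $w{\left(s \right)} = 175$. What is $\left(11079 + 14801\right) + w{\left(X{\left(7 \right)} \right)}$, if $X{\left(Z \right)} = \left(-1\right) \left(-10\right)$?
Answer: $26055$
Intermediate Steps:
$X{\left(Z \right)} = 10$
$\left(11079 + 14801\right) + w{\left(X{\left(7 \right)} \right)} = \left(11079 + 14801\right) + 175 = 25880 + 175 = 26055$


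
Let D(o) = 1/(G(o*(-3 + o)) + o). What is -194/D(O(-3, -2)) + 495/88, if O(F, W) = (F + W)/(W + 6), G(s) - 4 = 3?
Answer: -8879/8 ≈ -1109.9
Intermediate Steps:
G(s) = 7 (G(s) = 4 + 3 = 7)
O(F, W) = (F + W)/(6 + W)
D(o) = 1/(7 + o)
-194/D(O(-3, -2)) + 495/88 = -(1358 + 194*(-3 - 2)/(6 - 2)) + 495/88 = -194/(1/(7 - 5/4)) + 495*(1/88) = -194/(1/(7 + (¼)*(-5))) + 45/8 = -194/(1/(7 - 5/4)) + 45/8 = -194/(1/(23/4)) + 45/8 = -194/4/23 + 45/8 = -194*23/4 + 45/8 = -2231/2 + 45/8 = -8879/8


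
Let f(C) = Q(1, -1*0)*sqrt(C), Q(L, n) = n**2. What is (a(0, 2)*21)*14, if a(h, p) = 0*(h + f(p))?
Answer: 0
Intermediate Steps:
f(C) = 0 (f(C) = (-1*0)**2*sqrt(C) = 0**2*sqrt(C) = 0*sqrt(C) = 0)
a(h, p) = 0 (a(h, p) = 0*(h + 0) = 0*h = 0)
(a(0, 2)*21)*14 = (0*21)*14 = 0*14 = 0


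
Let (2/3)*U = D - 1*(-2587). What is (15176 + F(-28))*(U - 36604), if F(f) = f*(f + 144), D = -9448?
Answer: -559369524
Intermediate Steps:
F(f) = f*(144 + f)
U = -20583/2 (U = 3*(-9448 - 1*(-2587))/2 = 3*(-9448 + 2587)/2 = (3/2)*(-6861) = -20583/2 ≈ -10292.)
(15176 + F(-28))*(U - 36604) = (15176 - 28*(144 - 28))*(-20583/2 - 36604) = (15176 - 28*116)*(-93791/2) = (15176 - 3248)*(-93791/2) = 11928*(-93791/2) = -559369524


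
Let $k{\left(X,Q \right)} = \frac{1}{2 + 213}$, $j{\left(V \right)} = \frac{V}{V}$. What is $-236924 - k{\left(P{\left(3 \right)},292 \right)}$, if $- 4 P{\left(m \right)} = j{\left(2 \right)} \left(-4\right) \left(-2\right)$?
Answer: $- \frac{50938661}{215} \approx -2.3692 \cdot 10^{5}$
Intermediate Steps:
$j{\left(V \right)} = 1$
$P{\left(m \right)} = -2$ ($P{\left(m \right)} = - \frac{1 \left(-4\right) \left(-2\right)}{4} = - \frac{\left(-4\right) \left(-2\right)}{4} = \left(- \frac{1}{4}\right) 8 = -2$)
$k{\left(X,Q \right)} = \frac{1}{215}$
$-236924 - k{\left(P{\left(3 \right)},292 \right)} = -236924 - \frac{1}{215} = - \frac{50938661}{215}$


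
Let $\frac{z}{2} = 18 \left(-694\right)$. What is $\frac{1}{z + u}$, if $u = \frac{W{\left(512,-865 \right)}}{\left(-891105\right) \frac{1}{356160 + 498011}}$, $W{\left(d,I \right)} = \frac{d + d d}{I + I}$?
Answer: $- \frac{256935275}{6381878720904} \approx -4.026 \cdot 10^{-5}$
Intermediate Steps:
$z = -24984$ ($z = 2 \cdot 18 \left(-694\right) = 2 \left(-12492\right) = -24984$)
$W{\left(d,I \right)} = \frac{d + d^{2}}{2 I}$
$u = \frac{37392189696}{256935275}$ ($u = \frac{\frac{1}{2} \cdot 512 \frac{1}{-865} \left(1 + 512\right)}{\left(-891105\right) \frac{1}{356160 + 498011}} = \frac{\frac{1}{2} \cdot 512 \left(- \frac{1}{865}\right) 513}{\left(-891105\right) \frac{1}{854171}} = - \frac{131328}{865 \left(\left(-891105\right) \frac{1}{854171}\right)} = - \frac{131328}{865 \left(- \frac{891105}{854171}\right)} = \left(- \frac{131328}{865}\right) \left(- \frac{854171}{891105}\right) = \frac{37392189696}{256935275} \approx 145.53$)
$\frac{1}{z + u} = \frac{1}{-24984 + \frac{37392189696}{256935275}} = \frac{1}{- \frac{6381878720904}{256935275}} = - \frac{256935275}{6381878720904}$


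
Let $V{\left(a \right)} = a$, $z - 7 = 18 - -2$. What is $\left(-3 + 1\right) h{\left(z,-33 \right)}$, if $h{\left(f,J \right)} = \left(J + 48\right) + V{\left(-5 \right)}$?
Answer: $-20$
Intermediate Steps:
$z = 27$ ($z = 7 + \left(18 - -2\right) = 7 + \left(18 + 2\right) = 7 + 20 = 27$)
$h{\left(f,J \right)} = 43 + J$ ($h{\left(f,J \right)} = \left(J + 48\right) - 5 = \left(48 + J\right) - 5 = 43 + J$)
$\left(-3 + 1\right) h{\left(z,-33 \right)} = \left(-3 + 1\right) \left(43 - 33\right) = \left(-2\right) 10 = -20$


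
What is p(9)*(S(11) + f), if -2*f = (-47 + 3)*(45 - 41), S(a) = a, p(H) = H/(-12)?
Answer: -297/4 ≈ -74.250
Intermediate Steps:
p(H) = -H/12 (p(H) = H*(-1/12) = -H/12)
f = 88 (f = -(-47 + 3)*(45 - 41)/2 = -(-22)*4 = -1/2*(-176) = 88)
p(9)*(S(11) + f) = (-1/12*9)*(11 + 88) = -3/4*99 = -297/4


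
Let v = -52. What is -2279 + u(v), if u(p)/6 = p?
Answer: -2591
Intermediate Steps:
u(p) = 6*p
-2279 + u(v) = -2279 + 6*(-52) = -2279 - 312 = -2591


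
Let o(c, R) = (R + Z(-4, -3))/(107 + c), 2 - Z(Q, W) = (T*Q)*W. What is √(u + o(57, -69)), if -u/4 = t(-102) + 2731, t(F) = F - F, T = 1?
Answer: I*√73456215/82 ≈ 104.52*I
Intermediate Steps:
Z(Q, W) = 2 - Q*W (Z(Q, W) = 2 - 1*Q*W = 2 - Q*W)
o(c, R) = (-10 + R)/(107 + c) (o(c, R) = (R + (2 - 1*(-4)*(-3)))/(107 + c) = (R + (2 - 12))/(107 + c) = (R - 10)/(107 + c) = (-10 + R)/(107 + c))
t(F) = 0
u = -10924 (u = -4*(0 + 2731) = -4*2731 = -10924)
√(u + o(57, -69)) = √(-10924 + (-10 - 69)/(107 + 57)) = √(-10924 - 79/164) = √(-1791615/164) = I*√73456215/82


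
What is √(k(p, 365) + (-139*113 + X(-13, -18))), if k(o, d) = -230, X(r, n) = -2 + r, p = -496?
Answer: 4*I*√997 ≈ 126.3*I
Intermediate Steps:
√(k(p, 365) + (-139*113 + X(-13, -18))) = √(-230 + (-139*113 + (-2 - 13))) = √(-230 + (-15707 - 15)) = √(-230 - 15722) = √(-15952) = 4*I*√997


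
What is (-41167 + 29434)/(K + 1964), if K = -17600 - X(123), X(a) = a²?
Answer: 3911/10255 ≈ 0.38137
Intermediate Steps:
K = -32729 (K = -17600 - 1*123² = -17600 - 1*15129 = -17600 - 15129 = -32729)
(-41167 + 29434)/(K + 1964) = (-41167 + 29434)/(-32729 + 1964) = -11733/(-30765) = -11733*(-1/30765) = 3911/10255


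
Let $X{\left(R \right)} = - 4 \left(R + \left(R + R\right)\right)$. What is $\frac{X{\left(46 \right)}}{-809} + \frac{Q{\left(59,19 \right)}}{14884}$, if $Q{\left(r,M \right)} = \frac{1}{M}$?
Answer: $\frac{156104201}{228781964} \approx 0.68233$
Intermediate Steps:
$X{\left(R \right)} = - 12 R$ ($X{\left(R \right)} = - 4 \left(R + 2 R\right) = - 4 \cdot 3 R = - 12 R$)
$\frac{X{\left(46 \right)}}{-809} + \frac{Q{\left(59,19 \right)}}{14884} = \frac{\left(-12\right) 46}{-809} + \frac{1}{19 \cdot 14884} = \left(-552\right) \left(- \frac{1}{809}\right) + \frac{1}{19} \cdot \frac{1}{14884} = \frac{552}{809} + \frac{1}{282796} = \frac{156104201}{228781964}$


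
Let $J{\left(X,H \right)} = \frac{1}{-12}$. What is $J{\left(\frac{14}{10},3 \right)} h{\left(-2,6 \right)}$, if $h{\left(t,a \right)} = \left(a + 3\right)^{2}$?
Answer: $- \frac{27}{4} \approx -6.75$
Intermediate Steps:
$J{\left(X,H \right)} = - \frac{1}{12}$
$h{\left(t,a \right)} = \left(3 + a\right)^{2}$
$J{\left(\frac{14}{10},3 \right)} h{\left(-2,6 \right)} = - \frac{\left(3 + 6\right)^{2}}{12} = - \frac{9^{2}}{12} = \left(- \frac{1}{12}\right) 81 = - \frac{27}{4}$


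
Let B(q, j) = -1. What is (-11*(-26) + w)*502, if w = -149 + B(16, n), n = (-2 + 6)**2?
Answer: 68272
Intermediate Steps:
n = 16 (n = 4**2 = 16)
w = -150 (w = -149 - 1 = -150)
(-11*(-26) + w)*502 = (-11*(-26) - 150)*502 = (286 - 150)*502 = 136*502 = 68272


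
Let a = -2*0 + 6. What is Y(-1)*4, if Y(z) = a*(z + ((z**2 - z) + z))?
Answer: 0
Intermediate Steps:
a = 6 (a = 0 + 6 = 6)
Y(z) = 6*z + 6*z**2 (Y(z) = 6*(z + ((z**2 - z) + z)) = 6*(z + z**2) = 6*z + 6*z**2)
Y(-1)*4 = (6*(-1)*(1 - 1))*4 = (6*(-1)*0)*4 = 0*4 = 0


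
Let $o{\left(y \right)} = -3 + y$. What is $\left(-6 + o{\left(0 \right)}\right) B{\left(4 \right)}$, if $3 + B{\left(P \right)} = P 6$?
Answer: $-189$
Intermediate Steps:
$B{\left(P \right)} = -3 + 6 P$ ($B{\left(P \right)} = -3 + P 6 = -3 + 6 P$)
$\left(-6 + o{\left(0 \right)}\right) B{\left(4 \right)} = \left(-6 + \left(-3 + 0\right)\right) \left(-3 + 6 \cdot 4\right) = \left(-6 - 3\right) \left(-3 + 24\right) = \left(-9\right) 21 = -189$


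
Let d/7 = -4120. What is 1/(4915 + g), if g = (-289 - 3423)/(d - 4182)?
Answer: 16511/81153421 ≈ 0.00020345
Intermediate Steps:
d = -28840 (d = 7*(-4120) = -28840)
g = 1856/16511 (g = (-289 - 3423)/(-28840 - 4182) = -3712/(-33022) = -3712*(-1/33022) = 1856/16511 ≈ 0.11241)
1/(4915 + g) = 1/(4915 + 1856/16511) = 1/(81153421/16511) = 16511/81153421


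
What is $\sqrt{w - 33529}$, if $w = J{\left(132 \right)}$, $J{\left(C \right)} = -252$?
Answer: $i \sqrt{33781} \approx 183.8 i$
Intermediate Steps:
$w = -252$
$\sqrt{w - 33529} = \sqrt{-252 - 33529} = \sqrt{-33781} = i \sqrt{33781}$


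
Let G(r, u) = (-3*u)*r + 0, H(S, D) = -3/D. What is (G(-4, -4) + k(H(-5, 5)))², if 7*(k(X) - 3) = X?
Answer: 2490084/1225 ≈ 2032.7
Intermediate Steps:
k(X) = 3 + X/7
G(r, u) = -3*r*u (G(r, u) = -3*r*u + 0 = -3*r*u)
(G(-4, -4) + k(H(-5, 5)))² = (-3*(-4)*(-4) + (3 + (-3/5)/7))² = (-48 + (3 + (-3*⅕)/7))² = (-48 + (3 + (⅐)*(-⅗)))² = (-48 + (3 - 3/35))² = (-48 + 102/35)² = (-1578/35)² = 2490084/1225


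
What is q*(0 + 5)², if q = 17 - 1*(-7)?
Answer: 600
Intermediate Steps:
q = 24 (q = 17 + 7 = 24)
q*(0 + 5)² = 24*(0 + 5)² = 24*5² = 24*25 = 600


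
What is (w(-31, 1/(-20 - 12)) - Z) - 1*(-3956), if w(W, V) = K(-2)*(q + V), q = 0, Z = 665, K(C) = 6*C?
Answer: 26331/8 ≈ 3291.4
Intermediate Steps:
w(W, V) = -12*V (w(W, V) = (6*(-2))*(0 + V) = -12*V)
(w(-31, 1/(-20 - 12)) - Z) - 1*(-3956) = (-12/(-20 - 12) - 1*665) - 1*(-3956) = (-12/(-32) - 665) + 3956 = (-12*(-1/32) - 665) + 3956 = (3/8 - 665) + 3956 = -5317/8 + 3956 = 26331/8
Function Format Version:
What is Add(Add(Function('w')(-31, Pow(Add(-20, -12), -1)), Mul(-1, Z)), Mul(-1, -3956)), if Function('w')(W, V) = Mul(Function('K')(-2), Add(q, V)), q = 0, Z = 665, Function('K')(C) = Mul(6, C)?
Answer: Rational(26331, 8) ≈ 3291.4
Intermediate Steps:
Function('w')(W, V) = Mul(-12, V) (Function('w')(W, V) = Mul(Mul(6, -2), Add(0, V)) = Mul(-12, V))
Add(Add(Function('w')(-31, Pow(Add(-20, -12), -1)), Mul(-1, Z)), Mul(-1, -3956)) = Add(Add(Mul(-12, Pow(Add(-20, -12), -1)), Mul(-1, 665)), Mul(-1, -3956)) = Add(Add(Mul(-12, Pow(-32, -1)), -665), 3956) = Add(Add(Mul(-12, Rational(-1, 32)), -665), 3956) = Add(Add(Rational(3, 8), -665), 3956) = Add(Rational(-5317, 8), 3956) = Rational(26331, 8)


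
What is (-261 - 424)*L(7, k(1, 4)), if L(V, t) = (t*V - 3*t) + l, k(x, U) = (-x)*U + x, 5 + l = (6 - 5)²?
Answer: 10960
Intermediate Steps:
l = -4 (l = -5 + (6 - 5)² = -5 + 1² = -5 + 1 = -4)
k(x, U) = x - U*x (k(x, U) = -U*x + x = x - U*x)
L(V, t) = -4 - 3*t + V*t (L(V, t) = (t*V - 3*t) - 4 = (V*t - 3*t) - 4 = (-3*t + V*t) - 4 = -4 - 3*t + V*t)
(-261 - 424)*L(7, k(1, 4)) = (-261 - 424)*(-4 - 3*(1 - 1*4) + 7*(1*(1 - 1*4))) = -685*(-4 - 3*(1 - 4) + 7*(1*(1 - 4))) = -685*(-4 - 3*(-3) + 7*(1*(-3))) = -685*(-4 - 3*(-3) + 7*(-3)) = -685*(-4 + 9 - 21) = -685*(-16) = 10960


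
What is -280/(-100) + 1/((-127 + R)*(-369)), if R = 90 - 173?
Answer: 216973/77490 ≈ 2.8000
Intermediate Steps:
R = -83
-280/(-100) + 1/((-127 + R)*(-369)) = -280/(-100) + 1/(-127 - 83*(-369)) = -280*(-1/100) - 1/369/(-210) = 14/5 - 1/210*(-1/369) = 14/5 + 1/77490 = 216973/77490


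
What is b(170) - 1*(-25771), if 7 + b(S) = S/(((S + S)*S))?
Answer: 8759761/340 ≈ 25764.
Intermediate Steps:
b(S) = -7 + 1/(2*S) (b(S) = -7 + S/(((S + S)*S)) = -7 + S/(((2*S)*S)) = -7 + S/((2*S²)) = -7 + S*(1/(2*S²)) = -7 + 1/(2*S))
b(170) - 1*(-25771) = (-7 + (½)/170) - 1*(-25771) = (-7 + (½)*(1/170)) + 25771 = (-7 + 1/340) + 25771 = -2379/340 + 25771 = 8759761/340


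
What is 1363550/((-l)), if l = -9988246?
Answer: 681775/4994123 ≈ 0.13652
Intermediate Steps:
1363550/((-l)) = 1363550/((-1*(-9988246))) = 1363550/9988246 = 1363550*(1/9988246) = 681775/4994123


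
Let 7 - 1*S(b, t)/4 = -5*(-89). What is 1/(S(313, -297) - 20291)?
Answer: -1/22043 ≈ -4.5366e-5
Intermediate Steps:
S(b, t) = -1752 (S(b, t) = 28 - (-20)*(-89) = 28 - 4*445 = 28 - 1780 = -1752)
1/(S(313, -297) - 20291) = 1/(-1752 - 20291) = 1/(-22043) = -1/22043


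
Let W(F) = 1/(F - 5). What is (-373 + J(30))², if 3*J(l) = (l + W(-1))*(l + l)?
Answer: 450241/9 ≈ 50027.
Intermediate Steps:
W(F) = 1/(-5 + F)
J(l) = 2*l*(-⅙ + l)/3 (J(l) = ((l + 1/(-5 - 1))*(l + l))/3 = ((l + 1/(-6))*(2*l))/3 = ((l - ⅙)*(2*l))/3 = ((-⅙ + l)*(2*l))/3 = (2*l*(-⅙ + l))/3 = 2*l*(-⅙ + l)/3)
(-373 + J(30))² = (-373 + (⅑)*30*(-1 + 6*30))² = (-373 + (⅑)*30*(-1 + 180))² = (-373 + (⅑)*30*179)² = (-373 + 1790/3)² = (671/3)² = 450241/9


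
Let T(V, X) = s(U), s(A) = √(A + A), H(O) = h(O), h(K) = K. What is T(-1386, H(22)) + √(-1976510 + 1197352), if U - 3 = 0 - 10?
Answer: I*(√14 + √779158) ≈ 886.44*I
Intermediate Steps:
H(O) = O
U = -7 (U = 3 + (0 - 10) = 3 - 10 = -7)
s(A) = √2*√A (s(A) = √(2*A) = √2*√A)
T(V, X) = I*√14 (T(V, X) = √2*√(-7) = √2*(I*√7) = I*√14)
T(-1386, H(22)) + √(-1976510 + 1197352) = I*√14 + √(-1976510 + 1197352) = I*√14 + √(-779158) = I*√14 + I*√779158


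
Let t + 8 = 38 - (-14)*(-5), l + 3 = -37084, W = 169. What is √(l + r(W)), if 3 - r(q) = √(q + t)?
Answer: √(-37084 - √129) ≈ 192.6*I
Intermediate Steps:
l = -37087 (l = -3 - 37084 = -37087)
t = -40 (t = -8 + (38 - (-14)*(-5)) = -8 + (38 - 1*70) = -8 + (38 - 70) = -8 - 32 = -40)
r(q) = 3 - √(-40 + q) (r(q) = 3 - √(q - 40) = 3 - √(-40 + q))
√(l + r(W)) = √(-37087 + (3 - √(-40 + 169))) = √(-37087 + (3 - √129)) = √(-37084 - √129)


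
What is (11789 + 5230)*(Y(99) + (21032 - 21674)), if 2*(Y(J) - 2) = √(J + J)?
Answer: -10892160 + 51057*√22/2 ≈ -1.0772e+7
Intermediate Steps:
Y(J) = 2 + √2*√J/2 (Y(J) = 2 + √(J + J)/2 = 2 + √(2*J)/2 = 2 + (√2*√J)/2 = 2 + √2*√J/2)
(11789 + 5230)*(Y(99) + (21032 - 21674)) = (11789 + 5230)*((2 + √2*√99/2) + (21032 - 21674)) = 17019*((2 + √2*(3*√11)/2) - 642) = 17019*((2 + 3*√22/2) - 642) = 17019*(-640 + 3*√22/2) = -10892160 + 51057*√22/2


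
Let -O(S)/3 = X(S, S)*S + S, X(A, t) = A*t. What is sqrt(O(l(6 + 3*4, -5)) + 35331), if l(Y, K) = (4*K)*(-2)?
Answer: 3*I*sqrt(17421) ≈ 395.97*I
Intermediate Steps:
l(Y, K) = -8*K
O(S) = -3*S - 3*S**3 (O(S) = -3*((S*S)*S + S) = -3*(S**2*S + S) = -3*(S**3 + S) = -3*(S + S**3) = -3*S - 3*S**3)
sqrt(O(l(6 + 3*4, -5)) + 35331) = sqrt(-3*(-8*(-5))*(1 + (-8*(-5))**2) + 35331) = sqrt(-3*40*(1 + 40**2) + 35331) = sqrt(-3*40*(1 + 1600) + 35331) = sqrt(-3*40*1601 + 35331) = sqrt(-192120 + 35331) = sqrt(-156789) = 3*I*sqrt(17421)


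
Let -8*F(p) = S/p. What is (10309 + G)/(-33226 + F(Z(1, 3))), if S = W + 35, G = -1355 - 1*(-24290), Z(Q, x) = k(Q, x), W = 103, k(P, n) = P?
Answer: -132976/132973 ≈ -1.0000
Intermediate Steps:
Z(Q, x) = Q
G = 22935 (G = -1355 + 24290 = 22935)
S = 138 (S = 103 + 35 = 138)
F(p) = -69/(4*p)
(10309 + G)/(-33226 + F(Z(1, 3))) = (10309 + 22935)/(-33226 - 69/4/1) = 33244/(-33226 - 69/4*1) = 33244/(-33226 - 69/4) = 33244/(-132973/4) = 33244*(-4/132973) = -132976/132973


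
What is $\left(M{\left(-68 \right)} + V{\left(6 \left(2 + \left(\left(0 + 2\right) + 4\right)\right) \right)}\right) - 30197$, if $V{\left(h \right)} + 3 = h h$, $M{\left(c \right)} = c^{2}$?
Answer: $-23272$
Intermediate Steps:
$V{\left(h \right)} = -3 + h^{2}$ ($V{\left(h \right)} = -3 + h h = -3 + h^{2}$)
$\left(M{\left(-68 \right)} + V{\left(6 \left(2 + \left(\left(0 + 2\right) + 4\right)\right) \right)}\right) - 30197 = \left(\left(-68\right)^{2} - \left(3 - \left(6 \left(2 + \left(\left(0 + 2\right) + 4\right)\right)\right)^{2}\right)\right) - 30197 = \left(4624 - \left(3 - \left(6 \left(2 + \left(2 + 4\right)\right)\right)^{2}\right)\right) - 30197 = \left(4624 - \left(3 - \left(6 \left(2 + 6\right)\right)^{2}\right)\right) - 30197 = \left(4624 - \left(3 - \left(6 \cdot 8\right)^{2}\right)\right) - 30197 = \left(4624 - \left(3 - 48^{2}\right)\right) - 30197 = \left(4624 + \left(-3 + 2304\right)\right) - 30197 = \left(4624 + 2301\right) - 30197 = 6925 - 30197 = -23272$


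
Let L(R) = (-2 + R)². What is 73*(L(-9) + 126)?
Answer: 18031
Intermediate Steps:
73*(L(-9) + 126) = 73*((-2 - 9)² + 126) = 73*((-11)² + 126) = 73*(121 + 126) = 73*247 = 18031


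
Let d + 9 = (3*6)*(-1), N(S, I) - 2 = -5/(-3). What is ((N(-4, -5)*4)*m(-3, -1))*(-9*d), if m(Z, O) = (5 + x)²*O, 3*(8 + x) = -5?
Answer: -77616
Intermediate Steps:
x = -29/3 (x = -8 + (⅓)*(-5) = -8 - 5/3 = -29/3 ≈ -9.6667)
N(S, I) = 11/3 (N(S, I) = 2 - 5/(-3) = 2 - 5*(-⅓) = 2 + 5/3 = 11/3)
d = -27 (d = -9 + (3*6)*(-1) = -9 + 18*(-1) = -9 - 18 = -27)
m(Z, O) = 196*O/9 (m(Z, O) = (5 - 29/3)²*O = (-14/3)²*O = 196*O/9)
((N(-4, -5)*4)*m(-3, -1))*(-9*d) = (((11/3)*4)*((196/9)*(-1)))*(-9*(-27)) = ((44/3)*(-196/9))*243 = -8624/27*243 = -77616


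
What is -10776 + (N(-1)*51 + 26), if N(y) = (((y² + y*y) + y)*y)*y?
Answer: -10699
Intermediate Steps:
N(y) = y²*(y + 2*y²) (N(y) = (((y² + y²) + y)*y)*y = ((2*y² + y)*y)*y = ((y + 2*y²)*y)*y = (y*(y + 2*y²))*y = y²*(y + 2*y²))
-10776 + (N(-1)*51 + 26) = -10776 + (((-1)³*(1 + 2*(-1)))*51 + 26) = -10776 + (-(1 - 2)*51 + 26) = -10776 + (-1*(-1)*51 + 26) = -10776 + (1*51 + 26) = -10776 + (51 + 26) = -10776 + 77 = -10699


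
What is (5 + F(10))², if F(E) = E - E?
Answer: 25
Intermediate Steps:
F(E) = 0
(5 + F(10))² = (5 + 0)² = 5² = 25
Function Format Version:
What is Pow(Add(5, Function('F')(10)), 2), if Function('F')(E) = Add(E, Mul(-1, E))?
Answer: 25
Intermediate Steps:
Function('F')(E) = 0
Pow(Add(5, Function('F')(10)), 2) = Pow(Add(5, 0), 2) = Pow(5, 2) = 25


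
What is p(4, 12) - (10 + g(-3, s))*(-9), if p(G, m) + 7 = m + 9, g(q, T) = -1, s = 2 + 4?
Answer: 95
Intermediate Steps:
s = 6
p(G, m) = 2 + m (p(G, m) = -7 + (m + 9) = -7 + (9 + m) = 2 + m)
p(4, 12) - (10 + g(-3, s))*(-9) = (2 + 12) - (10 - 1)*(-9) = 14 - 9*(-9) = 14 - 1*(-81) = 14 + 81 = 95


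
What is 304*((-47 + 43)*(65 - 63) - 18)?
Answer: -7904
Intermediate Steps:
304*((-47 + 43)*(65 - 63) - 18) = 304*(-4*2 - 18) = 304*(-8 - 18) = 304*(-26) = -7904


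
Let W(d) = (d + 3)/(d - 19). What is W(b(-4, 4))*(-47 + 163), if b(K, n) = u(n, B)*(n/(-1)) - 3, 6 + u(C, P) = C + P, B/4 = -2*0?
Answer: -464/7 ≈ -66.286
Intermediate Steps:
B = 0 (B = 4*(-2*0) = 4*0 = 0)
u(C, P) = -6 + C + P (u(C, P) = -6 + (C + P) = -6 + C + P)
b(K, n) = -3 - n*(-6 + n) (b(K, n) = (-6 + n + 0)*(n/(-1)) - 3 = (-6 + n)*(n*(-1)) - 3 = (-6 + n)*(-n) - 3 = -n*(-6 + n) - 3 = -3 - n*(-6 + n))
W(d) = (3 + d)/(-19 + d)
W(b(-4, 4))*(-47 + 163) = ((3 + (-3 - 1*4*(-6 + 4)))/(-19 + (-3 - 1*4*(-6 + 4))))*(-47 + 163) = ((3 + (-3 - 1*4*(-2)))/(-19 + (-3 - 1*4*(-2))))*116 = ((3 + (-3 + 8))/(-19 + (-3 + 8)))*116 = ((3 + 5)/(-19 + 5))*116 = (8/(-14))*116 = -1/14*8*116 = -4/7*116 = -464/7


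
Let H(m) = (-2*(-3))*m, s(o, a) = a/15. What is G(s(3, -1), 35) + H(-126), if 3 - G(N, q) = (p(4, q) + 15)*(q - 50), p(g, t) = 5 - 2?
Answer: -483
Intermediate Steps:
p(g, t) = 3
s(o, a) = a/15 (s(o, a) = a*(1/15) = a/15)
H(m) = 6*m
G(N, q) = 903 - 18*q (G(N, q) = 3 - (3 + 15)*(q - 50) = 3 - 18*(-50 + q) = 3 - (-900 + 18*q) = 3 + (900 - 18*q) = 903 - 18*q)
G(s(3, -1), 35) + H(-126) = (903 - 18*35) + 6*(-126) = (903 - 630) - 756 = 273 - 756 = -483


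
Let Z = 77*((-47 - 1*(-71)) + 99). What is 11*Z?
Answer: 104181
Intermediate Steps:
Z = 9471 (Z = 77*((-47 + 71) + 99) = 77*(24 + 99) = 77*123 = 9471)
11*Z = 11*9471 = 104181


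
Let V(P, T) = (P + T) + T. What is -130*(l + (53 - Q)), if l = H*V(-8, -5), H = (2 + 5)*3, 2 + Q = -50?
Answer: 35490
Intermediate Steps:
Q = -52 (Q = -2 - 50 = -52)
V(P, T) = P + 2*T
H = 21 (H = 7*3 = 21)
l = -378 (l = 21*(-8 + 2*(-5)) = 21*(-8 - 10) = 21*(-18) = -378)
-130*(l + (53 - Q)) = -130*(-378 + (53 - 1*(-52))) = -130*(-378 + (53 + 52)) = -130*(-378 + 105) = -130*(-273) = 35490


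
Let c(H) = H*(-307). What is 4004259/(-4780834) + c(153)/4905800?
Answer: -9934327178007/11726907718600 ≈ -0.84714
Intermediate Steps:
c(H) = -307*H
4004259/(-4780834) + c(153)/4905800 = 4004259/(-4780834) - 307*153/4905800 = 4004259*(-1/4780834) - 46971*1/4905800 = -4004259/4780834 - 46971/4905800 = -9934327178007/11726907718600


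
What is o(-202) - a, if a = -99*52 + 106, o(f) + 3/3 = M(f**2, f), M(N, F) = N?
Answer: 45845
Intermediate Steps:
o(f) = -1 + f**2
a = -5042 (a = -5148 + 106 = -5042)
o(-202) - a = (-1 + (-202)**2) - 1*(-5042) = (-1 + 40804) + 5042 = 40803 + 5042 = 45845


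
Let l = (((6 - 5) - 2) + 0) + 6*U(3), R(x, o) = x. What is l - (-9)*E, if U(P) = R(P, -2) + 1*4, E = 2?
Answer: 59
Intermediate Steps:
U(P) = 4 + P (U(P) = P + 1*4 = P + 4 = 4 + P)
l = 41 (l = (((6 - 5) - 2) + 0) + 6*(4 + 3) = ((1 - 2) + 0) + 6*7 = (-1 + 0) + 42 = -1 + 42 = 41)
l - (-9)*E = 41 - (-9)*2 = 41 - 1*(-18) = 41 + 18 = 59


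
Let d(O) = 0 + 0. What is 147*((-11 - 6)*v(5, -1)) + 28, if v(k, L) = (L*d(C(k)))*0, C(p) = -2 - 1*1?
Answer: 28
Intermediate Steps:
C(p) = -3 (C(p) = -2 - 1 = -3)
d(O) = 0
v(k, L) = 0 (v(k, L) = (L*0)*0 = 0*0 = 0)
147*((-11 - 6)*v(5, -1)) + 28 = 147*((-11 - 6)*0) + 28 = 147*(-17*0) + 28 = 147*0 + 28 = 0 + 28 = 28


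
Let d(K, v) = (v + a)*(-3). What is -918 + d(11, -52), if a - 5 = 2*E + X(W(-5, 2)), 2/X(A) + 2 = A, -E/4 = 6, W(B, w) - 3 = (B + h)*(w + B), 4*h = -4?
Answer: -12033/19 ≈ -633.32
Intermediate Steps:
h = -1 (h = (¼)*(-4) = -1)
W(B, w) = 3 + (-1 + B)*(B + w) (W(B, w) = 3 + (B - 1)*(w + B) = 3 + (-1 + B)*(B + w))
E = -24 (E = -4*6 = -24)
X(A) = 2/(-2 + A)
a = -815/19 (a = 5 + (2*(-24) + 2/(-2 + (3 + (-5)² - 1*(-5) - 1*2 - 5*2))) = 5 + (-48 + 2/(-2 + (3 + 25 + 5 - 2 - 10))) = 5 + (-48 + 2/(-2 + 21)) = 5 + (-48 + 2/19) = 5 - 910/19 = -815/19 ≈ -42.895)
d(K, v) = 2445/19 - 3*v (d(K, v) = (v - 815/19)*(-3) = (-815/19 + v)*(-3) = 2445/19 - 3*v)
-918 + d(11, -52) = -918 + (2445/19 - 3*(-52)) = -918 + (2445/19 + 156) = -918 + 5409/19 = -12033/19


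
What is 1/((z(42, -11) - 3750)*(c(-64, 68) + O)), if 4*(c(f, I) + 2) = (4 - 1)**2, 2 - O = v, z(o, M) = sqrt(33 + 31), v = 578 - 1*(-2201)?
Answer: 2/20781197 ≈ 9.6241e-8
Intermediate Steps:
v = 2779 (v = 578 + 2201 = 2779)
z(o, M) = 8 (z(o, M) = sqrt(64) = 8)
O = -2777 (O = 2 - 1*2779 = 2 - 2779 = -2777)
c(f, I) = 1/4 (c(f, I) = -2 + (4 - 1)**2/4 = -2 + (1/4)*3**2 = -2 + (1/4)*9 = -2 + 9/4 = 1/4)
1/((z(42, -11) - 3750)*(c(-64, 68) + O)) = 1/((8 - 3750)*(1/4 - 2777)) = 1/(-3742*(-11107/4)) = 1/(20781197/2) = 2/20781197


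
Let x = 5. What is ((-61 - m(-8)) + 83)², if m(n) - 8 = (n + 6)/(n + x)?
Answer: 1600/9 ≈ 177.78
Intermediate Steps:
m(n) = 8 + (6 + n)/(5 + n) (m(n) = 8 + (n + 6)/(n + 5) = 8 + (6 + n)/(5 + n))
((-61 - m(-8)) + 83)² = ((-61 - (46 + 9*(-8))/(5 - 8)) + 83)² = ((-61 - (46 - 72)/(-3)) + 83)² = ((-61 - (-1)*(-26)/3) + 83)² = ((-61 - 1*26/3) + 83)² = ((-61 - 26/3) + 83)² = (-209/3 + 83)² = (40/3)² = 1600/9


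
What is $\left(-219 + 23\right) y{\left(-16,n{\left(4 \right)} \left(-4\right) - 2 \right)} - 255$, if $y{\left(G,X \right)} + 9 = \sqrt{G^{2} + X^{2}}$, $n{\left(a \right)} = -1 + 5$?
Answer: $1509 - 392 \sqrt{145} \approx -3211.3$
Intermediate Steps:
$n{\left(a \right)} = 4$
$y{\left(G,X \right)} = -9 + \sqrt{G^{2} + X^{2}}$
$\left(-219 + 23\right) y{\left(-16,n{\left(4 \right)} \left(-4\right) - 2 \right)} - 255 = \left(-219 + 23\right) \left(-9 + \sqrt{\left(-16\right)^{2} + \left(4 \left(-4\right) - 2\right)^{2}}\right) - 255 = - 196 \left(-9 + \sqrt{256 + \left(-16 - 2\right)^{2}}\right) - 255 = - 196 \left(-9 + \sqrt{256 + \left(-18\right)^{2}}\right) - 255 = - 196 \left(-9 + \sqrt{256 + 324}\right) - 255 = - 196 \left(-9 + \sqrt{580}\right) - 255 = - 196 \left(-9 + 2 \sqrt{145}\right) - 255 = \left(1764 - 392 \sqrt{145}\right) - 255 = 1509 - 392 \sqrt{145}$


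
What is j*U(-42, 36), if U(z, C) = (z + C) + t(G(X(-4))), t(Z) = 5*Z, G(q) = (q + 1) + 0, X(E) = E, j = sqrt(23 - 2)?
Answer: -21*sqrt(21) ≈ -96.234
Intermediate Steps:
j = sqrt(21) ≈ 4.5826
G(q) = 1 + q (G(q) = (1 + q) + 0 = 1 + q)
U(z, C) = -15 + C + z (U(z, C) = (z + C) + 5*(1 - 4) = (C + z) + 5*(-3) = (C + z) - 15 = -15 + C + z)
j*U(-42, 36) = sqrt(21)*(-15 + 36 - 42) = sqrt(21)*(-21) = -21*sqrt(21)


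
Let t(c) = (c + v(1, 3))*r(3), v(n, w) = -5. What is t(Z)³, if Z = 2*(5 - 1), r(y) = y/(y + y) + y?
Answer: 9261/8 ≈ 1157.6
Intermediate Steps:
r(y) = ½ + y (r(y) = y/((2*y)) + y = (1/(2*y))*y + y = ½ + y)
Z = 8 (Z = 2*4 = 8)
t(c) = -35/2 + 7*c/2 (t(c) = (c - 5)*(½ + 3) = (-5 + c)*(7/2) = -35/2 + 7*c/2)
t(Z)³ = (-35/2 + (7/2)*8)³ = (-35/2 + 28)³ = (21/2)³ = 9261/8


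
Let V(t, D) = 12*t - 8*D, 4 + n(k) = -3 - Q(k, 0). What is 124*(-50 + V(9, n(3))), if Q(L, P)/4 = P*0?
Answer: 14136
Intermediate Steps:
Q(L, P) = 0 (Q(L, P) = 4*(P*0) = 4*0 = 0)
n(k) = -7 (n(k) = -4 + (-3 - 1*0) = -4 + (-3 + 0) = -4 - 3 = -7)
V(t, D) = -8*D + 12*t
124*(-50 + V(9, n(3))) = 124*(-50 + (-8*(-7) + 12*9)) = 124*(-50 + (56 + 108)) = 124*(-50 + 164) = 124*114 = 14136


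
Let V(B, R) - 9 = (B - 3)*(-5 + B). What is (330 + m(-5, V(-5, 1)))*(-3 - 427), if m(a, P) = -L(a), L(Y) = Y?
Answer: -144050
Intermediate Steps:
V(B, R) = 9 + (-5 + B)*(-3 + B) (V(B, R) = 9 + (B - 3)*(-5 + B) = 9 + (-3 + B)*(-5 + B) = 9 + (-5 + B)*(-3 + B))
m(a, P) = -a
(330 + m(-5, V(-5, 1)))*(-3 - 427) = (330 - 1*(-5))*(-3 - 427) = (330 + 5)*(-430) = 335*(-430) = -144050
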